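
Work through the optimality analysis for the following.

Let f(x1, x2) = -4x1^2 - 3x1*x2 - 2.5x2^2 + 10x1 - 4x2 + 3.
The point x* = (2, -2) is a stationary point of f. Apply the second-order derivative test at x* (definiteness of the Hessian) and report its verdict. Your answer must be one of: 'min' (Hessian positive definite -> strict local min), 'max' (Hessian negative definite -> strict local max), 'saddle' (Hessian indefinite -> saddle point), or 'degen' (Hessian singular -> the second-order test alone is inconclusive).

Compute the Hessian H = grad^2 f:
  H = [[-8, -3], [-3, -5]]
Verify stationarity: grad f(x*) = H x* + g = (0, 0).
Eigenvalues of H: -9.8541, -3.1459.
Both eigenvalues < 0, so H is negative definite -> x* is a strict local max.

max


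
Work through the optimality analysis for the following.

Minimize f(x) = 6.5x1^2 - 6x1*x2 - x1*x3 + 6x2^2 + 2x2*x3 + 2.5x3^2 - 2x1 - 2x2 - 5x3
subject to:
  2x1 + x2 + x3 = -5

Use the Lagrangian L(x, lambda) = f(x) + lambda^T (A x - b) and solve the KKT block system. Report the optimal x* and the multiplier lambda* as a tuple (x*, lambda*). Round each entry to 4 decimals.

Form the Lagrangian:
  L(x, lambda) = (1/2) x^T Q x + c^T x + lambda^T (A x - b)
Stationarity (grad_x L = 0): Q x + c + A^T lambda = 0.
Primal feasibility: A x = b.

This gives the KKT block system:
  [ Q   A^T ] [ x     ]   [-c ]
  [ A    0  ] [ lambda ] = [ b ]

Solving the linear system:
  x*      = (-1.6687, -1.2563, -0.4062)
  lambda* = (7.875)
  f(x*)   = 23.6281

x* = (-1.6687, -1.2563, -0.4062), lambda* = (7.875)


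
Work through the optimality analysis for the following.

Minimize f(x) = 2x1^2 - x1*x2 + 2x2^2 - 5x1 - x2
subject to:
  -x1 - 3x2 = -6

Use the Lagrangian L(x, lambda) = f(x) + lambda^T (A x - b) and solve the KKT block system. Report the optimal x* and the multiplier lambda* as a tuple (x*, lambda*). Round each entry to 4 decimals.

Form the Lagrangian:
  L(x, lambda) = (1/2) x^T Q x + c^T x + lambda^T (A x - b)
Stationarity (grad_x L = 0): Q x + c + A^T lambda = 0.
Primal feasibility: A x = b.

This gives the KKT block system:
  [ Q   A^T ] [ x     ]   [-c ]
  [ A    0  ] [ lambda ] = [ b ]

Solving the linear system:
  x*      = (1.8261, 1.3913)
  lambda* = (0.913)
  f(x*)   = -2.5217

x* = (1.8261, 1.3913), lambda* = (0.913)


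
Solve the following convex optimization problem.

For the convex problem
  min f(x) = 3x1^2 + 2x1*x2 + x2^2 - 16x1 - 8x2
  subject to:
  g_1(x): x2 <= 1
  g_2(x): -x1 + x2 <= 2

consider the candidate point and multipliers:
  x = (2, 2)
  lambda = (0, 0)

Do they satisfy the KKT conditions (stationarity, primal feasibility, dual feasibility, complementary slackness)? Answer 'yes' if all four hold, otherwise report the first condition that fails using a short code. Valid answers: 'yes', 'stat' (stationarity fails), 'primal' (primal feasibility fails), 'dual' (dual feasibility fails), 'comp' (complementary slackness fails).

Gradient of f: grad f(x) = Q x + c = (0, 0)
Constraint values g_i(x) = a_i^T x - b_i:
  g_1((2, 2)) = 1
  g_2((2, 2)) = -2
Stationarity residual: grad f(x) + sum_i lambda_i a_i = (0, 0)
  -> stationarity OK
Primal feasibility (all g_i <= 0): FAILS
Dual feasibility (all lambda_i >= 0): OK
Complementary slackness (lambda_i * g_i(x) = 0 for all i): OK

Verdict: the first failing condition is primal_feasibility -> primal.

primal


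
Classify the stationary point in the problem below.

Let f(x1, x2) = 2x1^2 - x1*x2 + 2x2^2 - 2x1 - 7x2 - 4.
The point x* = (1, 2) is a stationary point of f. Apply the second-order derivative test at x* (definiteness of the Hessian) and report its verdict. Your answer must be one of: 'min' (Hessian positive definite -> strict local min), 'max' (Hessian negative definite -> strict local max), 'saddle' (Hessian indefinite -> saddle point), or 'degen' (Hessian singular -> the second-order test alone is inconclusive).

Compute the Hessian H = grad^2 f:
  H = [[4, -1], [-1, 4]]
Verify stationarity: grad f(x*) = H x* + g = (0, 0).
Eigenvalues of H: 3, 5.
Both eigenvalues > 0, so H is positive definite -> x* is a strict local min.

min


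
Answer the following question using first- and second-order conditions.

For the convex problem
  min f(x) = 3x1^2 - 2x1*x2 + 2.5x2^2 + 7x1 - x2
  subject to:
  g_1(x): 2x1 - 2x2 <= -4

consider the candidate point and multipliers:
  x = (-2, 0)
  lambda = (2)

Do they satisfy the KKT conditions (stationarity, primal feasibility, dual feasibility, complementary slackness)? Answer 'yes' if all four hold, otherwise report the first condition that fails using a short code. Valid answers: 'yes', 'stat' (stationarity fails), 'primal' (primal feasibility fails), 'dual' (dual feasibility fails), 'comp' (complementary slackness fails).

Gradient of f: grad f(x) = Q x + c = (-5, 3)
Constraint values g_i(x) = a_i^T x - b_i:
  g_1((-2, 0)) = 0
Stationarity residual: grad f(x) + sum_i lambda_i a_i = (-1, -1)
  -> stationarity FAILS
Primal feasibility (all g_i <= 0): OK
Dual feasibility (all lambda_i >= 0): OK
Complementary slackness (lambda_i * g_i(x) = 0 for all i): OK

Verdict: the first failing condition is stationarity -> stat.

stat


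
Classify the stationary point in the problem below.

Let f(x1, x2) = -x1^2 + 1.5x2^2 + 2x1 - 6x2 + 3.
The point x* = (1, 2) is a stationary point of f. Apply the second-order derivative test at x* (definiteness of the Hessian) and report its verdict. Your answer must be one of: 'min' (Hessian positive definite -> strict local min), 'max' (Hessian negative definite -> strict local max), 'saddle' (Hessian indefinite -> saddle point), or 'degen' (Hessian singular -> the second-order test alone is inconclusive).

Compute the Hessian H = grad^2 f:
  H = [[-2, 0], [0, 3]]
Verify stationarity: grad f(x*) = H x* + g = (0, 0).
Eigenvalues of H: -2, 3.
Eigenvalues have mixed signs, so H is indefinite -> x* is a saddle point.

saddle


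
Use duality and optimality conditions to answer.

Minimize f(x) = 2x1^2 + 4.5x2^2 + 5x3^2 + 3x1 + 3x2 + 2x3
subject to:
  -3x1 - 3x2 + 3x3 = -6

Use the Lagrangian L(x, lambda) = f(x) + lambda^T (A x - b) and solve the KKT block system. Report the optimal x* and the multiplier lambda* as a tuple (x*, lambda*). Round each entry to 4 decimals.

Form the Lagrangian:
  L(x, lambda) = (1/2) x^T Q x + c^T x + lambda^T (A x - b)
Stationarity (grad_x L = 0): Q x + c + A^T lambda = 0.
Primal feasibility: A x = b.

This gives the KKT block system:
  [ Q   A^T ] [ x     ]   [-c ]
  [ A    0  ] [ lambda ] = [ b ]

Solving the linear system:
  x*      = (0.8133, 0.3614, -0.8253)
  lambda* = (2.0843)
  f(x*)   = 7.1898

x* = (0.8133, 0.3614, -0.8253), lambda* = (2.0843)


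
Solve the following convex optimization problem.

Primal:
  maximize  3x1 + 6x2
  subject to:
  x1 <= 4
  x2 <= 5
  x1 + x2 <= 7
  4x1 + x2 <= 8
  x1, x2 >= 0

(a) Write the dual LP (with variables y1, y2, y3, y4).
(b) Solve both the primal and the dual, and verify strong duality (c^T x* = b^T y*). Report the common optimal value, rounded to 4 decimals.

The standard primal-dual pair for 'max c^T x s.t. A x <= b, x >= 0' is:
  Dual:  min b^T y  s.t.  A^T y >= c,  y >= 0.

So the dual LP is:
  minimize  4y1 + 5y2 + 7y3 + 8y4
  subject to:
    y1 + y3 + 4y4 >= 3
    y2 + y3 + y4 >= 6
    y1, y2, y3, y4 >= 0

Solving the primal: x* = (0.75, 5).
  primal value c^T x* = 32.25.
Solving the dual: y* = (0, 5.25, 0, 0.75).
  dual value b^T y* = 32.25.
Strong duality: c^T x* = b^T y*. Confirmed.

32.25


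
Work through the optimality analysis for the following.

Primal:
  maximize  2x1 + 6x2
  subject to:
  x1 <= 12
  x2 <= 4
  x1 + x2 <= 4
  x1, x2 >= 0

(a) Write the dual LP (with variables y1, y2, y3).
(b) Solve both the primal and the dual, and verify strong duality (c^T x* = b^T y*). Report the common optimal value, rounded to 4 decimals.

The standard primal-dual pair for 'max c^T x s.t. A x <= b, x >= 0' is:
  Dual:  min b^T y  s.t.  A^T y >= c,  y >= 0.

So the dual LP is:
  minimize  12y1 + 4y2 + 4y3
  subject to:
    y1 + y3 >= 2
    y2 + y3 >= 6
    y1, y2, y3 >= 0

Solving the primal: x* = (0, 4).
  primal value c^T x* = 24.
Solving the dual: y* = (0, 4, 2).
  dual value b^T y* = 24.
Strong duality: c^T x* = b^T y*. Confirmed.

24


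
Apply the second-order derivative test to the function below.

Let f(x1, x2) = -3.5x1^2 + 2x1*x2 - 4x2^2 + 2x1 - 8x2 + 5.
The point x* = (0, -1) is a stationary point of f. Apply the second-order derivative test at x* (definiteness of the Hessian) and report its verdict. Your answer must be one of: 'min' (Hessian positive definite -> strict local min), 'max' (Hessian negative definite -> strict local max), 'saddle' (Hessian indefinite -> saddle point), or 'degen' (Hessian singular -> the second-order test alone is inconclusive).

Compute the Hessian H = grad^2 f:
  H = [[-7, 2], [2, -8]]
Verify stationarity: grad f(x*) = H x* + g = (0, 0).
Eigenvalues of H: -9.5616, -5.4384.
Both eigenvalues < 0, so H is negative definite -> x* is a strict local max.

max


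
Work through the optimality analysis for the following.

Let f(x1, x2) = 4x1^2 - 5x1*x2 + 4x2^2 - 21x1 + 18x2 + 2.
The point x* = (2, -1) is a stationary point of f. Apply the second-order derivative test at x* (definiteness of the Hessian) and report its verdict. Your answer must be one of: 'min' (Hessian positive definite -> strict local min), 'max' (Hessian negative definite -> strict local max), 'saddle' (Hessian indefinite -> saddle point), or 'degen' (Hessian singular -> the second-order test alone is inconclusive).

Compute the Hessian H = grad^2 f:
  H = [[8, -5], [-5, 8]]
Verify stationarity: grad f(x*) = H x* + g = (0, 0).
Eigenvalues of H: 3, 13.
Both eigenvalues > 0, so H is positive definite -> x* is a strict local min.

min


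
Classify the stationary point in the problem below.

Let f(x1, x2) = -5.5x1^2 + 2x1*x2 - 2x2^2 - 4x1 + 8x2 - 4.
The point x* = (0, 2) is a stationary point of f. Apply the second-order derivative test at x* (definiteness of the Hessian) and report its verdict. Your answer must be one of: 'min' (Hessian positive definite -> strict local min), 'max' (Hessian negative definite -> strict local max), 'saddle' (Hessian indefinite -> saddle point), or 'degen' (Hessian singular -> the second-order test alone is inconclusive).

Compute the Hessian H = grad^2 f:
  H = [[-11, 2], [2, -4]]
Verify stationarity: grad f(x*) = H x* + g = (0, 0).
Eigenvalues of H: -11.5311, -3.4689.
Both eigenvalues < 0, so H is negative definite -> x* is a strict local max.

max


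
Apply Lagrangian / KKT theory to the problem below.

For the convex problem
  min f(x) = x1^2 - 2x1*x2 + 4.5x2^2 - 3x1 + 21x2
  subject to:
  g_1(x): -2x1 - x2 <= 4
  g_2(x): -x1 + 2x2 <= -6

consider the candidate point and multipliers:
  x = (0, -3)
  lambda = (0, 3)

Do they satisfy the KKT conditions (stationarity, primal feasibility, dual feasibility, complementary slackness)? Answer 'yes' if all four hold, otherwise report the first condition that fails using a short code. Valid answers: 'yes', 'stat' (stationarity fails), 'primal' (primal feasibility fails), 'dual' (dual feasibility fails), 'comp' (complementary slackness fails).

Gradient of f: grad f(x) = Q x + c = (3, -6)
Constraint values g_i(x) = a_i^T x - b_i:
  g_1((0, -3)) = -1
  g_2((0, -3)) = 0
Stationarity residual: grad f(x) + sum_i lambda_i a_i = (0, 0)
  -> stationarity OK
Primal feasibility (all g_i <= 0): OK
Dual feasibility (all lambda_i >= 0): OK
Complementary slackness (lambda_i * g_i(x) = 0 for all i): OK

Verdict: yes, KKT holds.

yes


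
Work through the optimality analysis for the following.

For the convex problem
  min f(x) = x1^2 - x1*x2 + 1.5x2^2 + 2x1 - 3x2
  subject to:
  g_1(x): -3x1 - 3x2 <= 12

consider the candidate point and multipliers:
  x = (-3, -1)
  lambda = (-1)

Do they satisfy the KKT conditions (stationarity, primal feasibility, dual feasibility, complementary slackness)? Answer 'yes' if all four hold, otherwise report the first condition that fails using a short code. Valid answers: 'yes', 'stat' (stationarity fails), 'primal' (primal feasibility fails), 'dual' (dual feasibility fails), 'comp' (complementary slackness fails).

Gradient of f: grad f(x) = Q x + c = (-3, -3)
Constraint values g_i(x) = a_i^T x - b_i:
  g_1((-3, -1)) = 0
Stationarity residual: grad f(x) + sum_i lambda_i a_i = (0, 0)
  -> stationarity OK
Primal feasibility (all g_i <= 0): OK
Dual feasibility (all lambda_i >= 0): FAILS
Complementary slackness (lambda_i * g_i(x) = 0 for all i): OK

Verdict: the first failing condition is dual_feasibility -> dual.

dual


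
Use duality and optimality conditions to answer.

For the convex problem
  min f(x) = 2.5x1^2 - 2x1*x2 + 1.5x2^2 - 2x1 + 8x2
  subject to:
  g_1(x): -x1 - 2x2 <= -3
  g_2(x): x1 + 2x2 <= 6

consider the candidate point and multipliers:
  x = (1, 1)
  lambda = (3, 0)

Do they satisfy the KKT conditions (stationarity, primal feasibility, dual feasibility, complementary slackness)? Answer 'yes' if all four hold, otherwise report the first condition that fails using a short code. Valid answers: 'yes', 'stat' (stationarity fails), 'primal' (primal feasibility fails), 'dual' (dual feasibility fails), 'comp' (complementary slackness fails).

Gradient of f: grad f(x) = Q x + c = (1, 9)
Constraint values g_i(x) = a_i^T x - b_i:
  g_1((1, 1)) = 0
  g_2((1, 1)) = -3
Stationarity residual: grad f(x) + sum_i lambda_i a_i = (-2, 3)
  -> stationarity FAILS
Primal feasibility (all g_i <= 0): OK
Dual feasibility (all lambda_i >= 0): OK
Complementary slackness (lambda_i * g_i(x) = 0 for all i): OK

Verdict: the first failing condition is stationarity -> stat.

stat


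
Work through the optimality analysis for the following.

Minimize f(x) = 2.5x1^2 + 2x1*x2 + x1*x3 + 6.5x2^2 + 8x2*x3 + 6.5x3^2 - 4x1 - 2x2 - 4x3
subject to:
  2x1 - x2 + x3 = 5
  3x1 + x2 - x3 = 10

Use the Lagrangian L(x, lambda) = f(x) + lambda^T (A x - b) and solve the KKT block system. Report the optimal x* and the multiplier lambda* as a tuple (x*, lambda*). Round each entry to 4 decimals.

Form the Lagrangian:
  L(x, lambda) = (1/2) x^T Q x + c^T x + lambda^T (A x - b)
Stationarity (grad_x L = 0): Q x + c + A^T lambda = 0.
Primal feasibility: A x = b.

This gives the KKT block system:
  [ Q   A^T ] [ x     ]   [-c ]
  [ A    0  ] [ lambda ] = [ b ]

Solving the linear system:
  x*      = (3, 0.4286, -0.5714)
  lambda* = (0.7429, -4.2571)
  f(x*)   = 14.1429

x* = (3, 0.4286, -0.5714), lambda* = (0.7429, -4.2571)


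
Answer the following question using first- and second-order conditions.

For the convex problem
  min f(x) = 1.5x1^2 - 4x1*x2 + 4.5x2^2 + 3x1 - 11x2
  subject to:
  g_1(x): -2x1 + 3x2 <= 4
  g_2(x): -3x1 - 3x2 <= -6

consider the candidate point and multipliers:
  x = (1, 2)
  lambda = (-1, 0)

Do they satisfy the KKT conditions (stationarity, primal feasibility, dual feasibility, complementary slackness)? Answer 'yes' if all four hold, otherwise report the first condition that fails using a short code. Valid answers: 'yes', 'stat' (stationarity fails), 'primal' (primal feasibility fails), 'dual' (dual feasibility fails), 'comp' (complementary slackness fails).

Gradient of f: grad f(x) = Q x + c = (-2, 3)
Constraint values g_i(x) = a_i^T x - b_i:
  g_1((1, 2)) = 0
  g_2((1, 2)) = -3
Stationarity residual: grad f(x) + sum_i lambda_i a_i = (0, 0)
  -> stationarity OK
Primal feasibility (all g_i <= 0): OK
Dual feasibility (all lambda_i >= 0): FAILS
Complementary slackness (lambda_i * g_i(x) = 0 for all i): OK

Verdict: the first failing condition is dual_feasibility -> dual.

dual


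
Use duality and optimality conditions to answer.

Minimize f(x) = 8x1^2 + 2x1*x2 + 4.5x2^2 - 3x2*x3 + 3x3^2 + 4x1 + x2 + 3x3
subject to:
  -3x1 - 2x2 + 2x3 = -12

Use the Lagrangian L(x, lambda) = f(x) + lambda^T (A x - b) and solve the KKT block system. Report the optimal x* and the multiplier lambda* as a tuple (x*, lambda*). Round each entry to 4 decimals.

Form the Lagrangian:
  L(x, lambda) = (1/2) x^T Q x + c^T x + lambda^T (A x - b)
Stationarity (grad_x L = 0): Q x + c + A^T lambda = 0.
Primal feasibility: A x = b.

This gives the KKT block system:
  [ Q   A^T ] [ x     ]   [-c ]
  [ A    0  ] [ lambda ] = [ b ]

Solving the linear system:
  x*      = (1.4267, 0.5252, -3.3348)
  lambda* = (9.2923)
  f(x*)   = 53.8673

x* = (1.4267, 0.5252, -3.3348), lambda* = (9.2923)


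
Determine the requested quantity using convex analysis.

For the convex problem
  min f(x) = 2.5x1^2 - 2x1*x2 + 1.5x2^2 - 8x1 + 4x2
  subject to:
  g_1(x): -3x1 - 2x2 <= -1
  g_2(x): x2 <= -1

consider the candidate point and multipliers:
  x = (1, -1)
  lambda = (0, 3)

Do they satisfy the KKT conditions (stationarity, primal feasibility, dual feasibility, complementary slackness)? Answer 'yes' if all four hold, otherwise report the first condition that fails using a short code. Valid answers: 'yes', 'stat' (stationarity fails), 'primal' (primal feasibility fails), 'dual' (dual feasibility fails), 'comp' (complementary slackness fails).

Gradient of f: grad f(x) = Q x + c = (-1, -1)
Constraint values g_i(x) = a_i^T x - b_i:
  g_1((1, -1)) = 0
  g_2((1, -1)) = 0
Stationarity residual: grad f(x) + sum_i lambda_i a_i = (-1, 2)
  -> stationarity FAILS
Primal feasibility (all g_i <= 0): OK
Dual feasibility (all lambda_i >= 0): OK
Complementary slackness (lambda_i * g_i(x) = 0 for all i): OK

Verdict: the first failing condition is stationarity -> stat.

stat


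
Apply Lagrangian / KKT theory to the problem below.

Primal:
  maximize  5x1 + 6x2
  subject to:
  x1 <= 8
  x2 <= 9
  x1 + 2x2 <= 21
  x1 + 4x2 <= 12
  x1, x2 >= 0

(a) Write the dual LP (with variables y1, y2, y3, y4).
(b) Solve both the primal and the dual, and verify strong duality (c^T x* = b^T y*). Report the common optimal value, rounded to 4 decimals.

The standard primal-dual pair for 'max c^T x s.t. A x <= b, x >= 0' is:
  Dual:  min b^T y  s.t.  A^T y >= c,  y >= 0.

So the dual LP is:
  minimize  8y1 + 9y2 + 21y3 + 12y4
  subject to:
    y1 + y3 + y4 >= 5
    y2 + 2y3 + 4y4 >= 6
    y1, y2, y3, y4 >= 0

Solving the primal: x* = (8, 1).
  primal value c^T x* = 46.
Solving the dual: y* = (3.5, 0, 0, 1.5).
  dual value b^T y* = 46.
Strong duality: c^T x* = b^T y*. Confirmed.

46


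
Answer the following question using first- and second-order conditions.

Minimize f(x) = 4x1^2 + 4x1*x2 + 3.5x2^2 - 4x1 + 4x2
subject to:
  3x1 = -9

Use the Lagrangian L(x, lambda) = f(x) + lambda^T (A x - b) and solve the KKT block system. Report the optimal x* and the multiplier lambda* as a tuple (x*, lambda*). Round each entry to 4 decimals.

Form the Lagrangian:
  L(x, lambda) = (1/2) x^T Q x + c^T x + lambda^T (A x - b)
Stationarity (grad_x L = 0): Q x + c + A^T lambda = 0.
Primal feasibility: A x = b.

This gives the KKT block system:
  [ Q   A^T ] [ x     ]   [-c ]
  [ A    0  ] [ lambda ] = [ b ]

Solving the linear system:
  x*      = (-3, 1.1429)
  lambda* = (7.8095)
  f(x*)   = 43.4286

x* = (-3, 1.1429), lambda* = (7.8095)


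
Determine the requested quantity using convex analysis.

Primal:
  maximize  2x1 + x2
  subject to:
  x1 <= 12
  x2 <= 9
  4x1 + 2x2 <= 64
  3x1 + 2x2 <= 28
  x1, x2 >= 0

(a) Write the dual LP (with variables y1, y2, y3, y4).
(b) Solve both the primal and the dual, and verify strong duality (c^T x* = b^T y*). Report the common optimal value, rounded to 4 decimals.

The standard primal-dual pair for 'max c^T x s.t. A x <= b, x >= 0' is:
  Dual:  min b^T y  s.t.  A^T y >= c,  y >= 0.

So the dual LP is:
  minimize  12y1 + 9y2 + 64y3 + 28y4
  subject to:
    y1 + 4y3 + 3y4 >= 2
    y2 + 2y3 + 2y4 >= 1
    y1, y2, y3, y4 >= 0

Solving the primal: x* = (9.3333, 0).
  primal value c^T x* = 18.6667.
Solving the dual: y* = (0, 0, 0, 0.6667).
  dual value b^T y* = 18.6667.
Strong duality: c^T x* = b^T y*. Confirmed.

18.6667


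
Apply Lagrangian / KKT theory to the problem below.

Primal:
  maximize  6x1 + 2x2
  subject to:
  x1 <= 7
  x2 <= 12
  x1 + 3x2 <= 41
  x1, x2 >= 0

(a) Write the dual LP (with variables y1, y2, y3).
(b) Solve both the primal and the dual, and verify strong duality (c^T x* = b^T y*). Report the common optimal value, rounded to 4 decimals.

The standard primal-dual pair for 'max c^T x s.t. A x <= b, x >= 0' is:
  Dual:  min b^T y  s.t.  A^T y >= c,  y >= 0.

So the dual LP is:
  minimize  7y1 + 12y2 + 41y3
  subject to:
    y1 + y3 >= 6
    y2 + 3y3 >= 2
    y1, y2, y3 >= 0

Solving the primal: x* = (7, 11.3333).
  primal value c^T x* = 64.6667.
Solving the dual: y* = (5.3333, 0, 0.6667).
  dual value b^T y* = 64.6667.
Strong duality: c^T x* = b^T y*. Confirmed.

64.6667


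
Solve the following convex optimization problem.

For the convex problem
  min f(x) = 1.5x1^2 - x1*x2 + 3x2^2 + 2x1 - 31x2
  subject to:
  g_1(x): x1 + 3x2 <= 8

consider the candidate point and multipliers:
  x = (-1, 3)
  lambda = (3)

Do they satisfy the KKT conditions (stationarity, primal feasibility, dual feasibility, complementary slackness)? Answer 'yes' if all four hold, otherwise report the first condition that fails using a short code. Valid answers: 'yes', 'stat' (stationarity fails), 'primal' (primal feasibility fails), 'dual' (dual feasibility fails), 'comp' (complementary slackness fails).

Gradient of f: grad f(x) = Q x + c = (-4, -12)
Constraint values g_i(x) = a_i^T x - b_i:
  g_1((-1, 3)) = 0
Stationarity residual: grad f(x) + sum_i lambda_i a_i = (-1, -3)
  -> stationarity FAILS
Primal feasibility (all g_i <= 0): OK
Dual feasibility (all lambda_i >= 0): OK
Complementary slackness (lambda_i * g_i(x) = 0 for all i): OK

Verdict: the first failing condition is stationarity -> stat.

stat


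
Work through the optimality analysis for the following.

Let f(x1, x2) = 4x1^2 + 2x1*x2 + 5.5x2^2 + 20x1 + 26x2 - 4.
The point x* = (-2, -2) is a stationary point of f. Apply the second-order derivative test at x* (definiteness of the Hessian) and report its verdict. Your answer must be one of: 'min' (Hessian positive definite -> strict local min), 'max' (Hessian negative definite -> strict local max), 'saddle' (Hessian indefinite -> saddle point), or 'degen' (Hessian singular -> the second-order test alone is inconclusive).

Compute the Hessian H = grad^2 f:
  H = [[8, 2], [2, 11]]
Verify stationarity: grad f(x*) = H x* + g = (0, 0).
Eigenvalues of H: 7, 12.
Both eigenvalues > 0, so H is positive definite -> x* is a strict local min.

min


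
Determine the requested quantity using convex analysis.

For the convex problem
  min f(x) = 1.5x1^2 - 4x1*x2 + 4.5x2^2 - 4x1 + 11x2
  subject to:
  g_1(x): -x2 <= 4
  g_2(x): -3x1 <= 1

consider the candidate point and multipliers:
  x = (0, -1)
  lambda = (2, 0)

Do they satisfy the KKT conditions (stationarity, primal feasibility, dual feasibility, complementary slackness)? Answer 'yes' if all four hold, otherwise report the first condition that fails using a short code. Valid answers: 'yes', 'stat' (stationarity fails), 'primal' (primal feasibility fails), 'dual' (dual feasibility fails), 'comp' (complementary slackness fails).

Gradient of f: grad f(x) = Q x + c = (0, 2)
Constraint values g_i(x) = a_i^T x - b_i:
  g_1((0, -1)) = -3
  g_2((0, -1)) = -1
Stationarity residual: grad f(x) + sum_i lambda_i a_i = (0, 0)
  -> stationarity OK
Primal feasibility (all g_i <= 0): OK
Dual feasibility (all lambda_i >= 0): OK
Complementary slackness (lambda_i * g_i(x) = 0 for all i): FAILS

Verdict: the first failing condition is complementary_slackness -> comp.

comp


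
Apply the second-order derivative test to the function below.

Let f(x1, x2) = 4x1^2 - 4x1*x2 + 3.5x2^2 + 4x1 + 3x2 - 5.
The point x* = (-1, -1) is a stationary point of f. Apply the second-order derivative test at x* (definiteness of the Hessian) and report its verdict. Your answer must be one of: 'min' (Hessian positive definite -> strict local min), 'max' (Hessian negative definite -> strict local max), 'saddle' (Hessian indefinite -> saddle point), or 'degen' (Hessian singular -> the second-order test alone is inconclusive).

Compute the Hessian H = grad^2 f:
  H = [[8, -4], [-4, 7]]
Verify stationarity: grad f(x*) = H x* + g = (0, 0).
Eigenvalues of H: 3.4689, 11.5311.
Both eigenvalues > 0, so H is positive definite -> x* is a strict local min.

min


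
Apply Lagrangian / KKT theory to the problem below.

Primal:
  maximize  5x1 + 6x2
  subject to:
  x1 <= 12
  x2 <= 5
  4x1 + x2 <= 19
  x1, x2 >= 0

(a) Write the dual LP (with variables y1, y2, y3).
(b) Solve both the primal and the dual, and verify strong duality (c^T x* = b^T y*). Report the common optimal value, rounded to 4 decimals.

The standard primal-dual pair for 'max c^T x s.t. A x <= b, x >= 0' is:
  Dual:  min b^T y  s.t.  A^T y >= c,  y >= 0.

So the dual LP is:
  minimize  12y1 + 5y2 + 19y3
  subject to:
    y1 + 4y3 >= 5
    y2 + y3 >= 6
    y1, y2, y3 >= 0

Solving the primal: x* = (3.5, 5).
  primal value c^T x* = 47.5.
Solving the dual: y* = (0, 4.75, 1.25).
  dual value b^T y* = 47.5.
Strong duality: c^T x* = b^T y*. Confirmed.

47.5


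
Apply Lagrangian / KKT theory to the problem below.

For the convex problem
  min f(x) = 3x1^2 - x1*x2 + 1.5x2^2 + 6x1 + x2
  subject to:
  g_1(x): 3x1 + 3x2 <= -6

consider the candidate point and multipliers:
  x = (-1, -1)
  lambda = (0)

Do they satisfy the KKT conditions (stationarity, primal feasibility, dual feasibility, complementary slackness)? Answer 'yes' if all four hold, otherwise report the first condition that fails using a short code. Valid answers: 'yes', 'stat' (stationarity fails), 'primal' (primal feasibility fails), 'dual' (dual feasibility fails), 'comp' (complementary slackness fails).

Gradient of f: grad f(x) = Q x + c = (1, -1)
Constraint values g_i(x) = a_i^T x - b_i:
  g_1((-1, -1)) = 0
Stationarity residual: grad f(x) + sum_i lambda_i a_i = (1, -1)
  -> stationarity FAILS
Primal feasibility (all g_i <= 0): OK
Dual feasibility (all lambda_i >= 0): OK
Complementary slackness (lambda_i * g_i(x) = 0 for all i): OK

Verdict: the first failing condition is stationarity -> stat.

stat


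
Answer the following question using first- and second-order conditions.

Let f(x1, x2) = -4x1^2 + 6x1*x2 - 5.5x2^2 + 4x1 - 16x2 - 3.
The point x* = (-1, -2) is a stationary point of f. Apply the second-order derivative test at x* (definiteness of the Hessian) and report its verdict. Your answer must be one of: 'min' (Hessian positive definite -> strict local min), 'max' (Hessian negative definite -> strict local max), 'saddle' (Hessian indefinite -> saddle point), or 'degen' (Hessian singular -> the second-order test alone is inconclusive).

Compute the Hessian H = grad^2 f:
  H = [[-8, 6], [6, -11]]
Verify stationarity: grad f(x*) = H x* + g = (0, 0).
Eigenvalues of H: -15.6847, -3.3153.
Both eigenvalues < 0, so H is negative definite -> x* is a strict local max.

max


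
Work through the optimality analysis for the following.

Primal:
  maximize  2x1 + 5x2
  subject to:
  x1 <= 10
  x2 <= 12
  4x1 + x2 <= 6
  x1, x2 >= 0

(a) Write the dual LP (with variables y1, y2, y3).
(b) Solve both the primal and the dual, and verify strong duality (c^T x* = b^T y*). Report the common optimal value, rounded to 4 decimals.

The standard primal-dual pair for 'max c^T x s.t. A x <= b, x >= 0' is:
  Dual:  min b^T y  s.t.  A^T y >= c,  y >= 0.

So the dual LP is:
  minimize  10y1 + 12y2 + 6y3
  subject to:
    y1 + 4y3 >= 2
    y2 + y3 >= 5
    y1, y2, y3 >= 0

Solving the primal: x* = (0, 6).
  primal value c^T x* = 30.
Solving the dual: y* = (0, 0, 5).
  dual value b^T y* = 30.
Strong duality: c^T x* = b^T y*. Confirmed.

30


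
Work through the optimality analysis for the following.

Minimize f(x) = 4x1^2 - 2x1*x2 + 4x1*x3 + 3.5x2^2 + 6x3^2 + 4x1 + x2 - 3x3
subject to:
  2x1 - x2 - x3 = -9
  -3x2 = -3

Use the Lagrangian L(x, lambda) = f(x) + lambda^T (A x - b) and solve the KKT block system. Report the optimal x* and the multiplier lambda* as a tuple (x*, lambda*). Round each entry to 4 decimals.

Form the Lagrangian:
  L(x, lambda) = (1/2) x^T Q x + c^T x + lambda^T (A x - b)
Stationarity (grad_x L = 0): Q x + c + A^T lambda = 0.
Primal feasibility: A x = b.

This gives the KKT block system:
  [ Q   A^T ] [ x     ]   [-c ]
  [ A    0  ] [ lambda ] = [ b ]

Solving the linear system:
  x*      = (-3.0556, 1, 1.8889)
  lambda* = (7.4444, 2.2222)
  f(x*)   = 28.3889

x* = (-3.0556, 1, 1.8889), lambda* = (7.4444, 2.2222)


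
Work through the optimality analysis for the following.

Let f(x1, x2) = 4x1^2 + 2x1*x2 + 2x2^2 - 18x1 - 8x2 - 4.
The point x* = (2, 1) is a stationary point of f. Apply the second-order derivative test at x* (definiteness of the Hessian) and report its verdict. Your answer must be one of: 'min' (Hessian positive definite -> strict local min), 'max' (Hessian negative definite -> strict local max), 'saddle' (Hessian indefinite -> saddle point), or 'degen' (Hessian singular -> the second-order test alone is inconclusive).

Compute the Hessian H = grad^2 f:
  H = [[8, 2], [2, 4]]
Verify stationarity: grad f(x*) = H x* + g = (0, 0).
Eigenvalues of H: 3.1716, 8.8284.
Both eigenvalues > 0, so H is positive definite -> x* is a strict local min.

min


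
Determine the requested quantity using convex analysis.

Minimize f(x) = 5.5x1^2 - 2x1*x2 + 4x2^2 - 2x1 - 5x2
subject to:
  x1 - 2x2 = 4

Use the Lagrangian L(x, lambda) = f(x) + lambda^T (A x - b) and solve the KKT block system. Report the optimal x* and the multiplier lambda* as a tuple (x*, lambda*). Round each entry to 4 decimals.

Form the Lagrangian:
  L(x, lambda) = (1/2) x^T Q x + c^T x + lambda^T (A x - b)
Stationarity (grad_x L = 0): Q x + c + A^T lambda = 0.
Primal feasibility: A x = b.

This gives the KKT block system:
  [ Q   A^T ] [ x     ]   [-c ]
  [ A    0  ] [ lambda ] = [ b ]

Solving the linear system:
  x*      = (0.7727, -1.6136)
  lambda* = (-9.7273)
  f(x*)   = 22.7159

x* = (0.7727, -1.6136), lambda* = (-9.7273)


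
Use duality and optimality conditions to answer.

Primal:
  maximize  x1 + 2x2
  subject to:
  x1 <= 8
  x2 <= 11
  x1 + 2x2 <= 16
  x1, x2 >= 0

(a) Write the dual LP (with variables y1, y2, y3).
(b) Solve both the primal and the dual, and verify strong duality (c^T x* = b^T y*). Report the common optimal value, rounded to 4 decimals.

The standard primal-dual pair for 'max c^T x s.t. A x <= b, x >= 0' is:
  Dual:  min b^T y  s.t.  A^T y >= c,  y >= 0.

So the dual LP is:
  minimize  8y1 + 11y2 + 16y3
  subject to:
    y1 + y3 >= 1
    y2 + 2y3 >= 2
    y1, y2, y3 >= 0

Solving the primal: x* = (0, 8).
  primal value c^T x* = 16.
Solving the dual: y* = (0, 0, 1).
  dual value b^T y* = 16.
Strong duality: c^T x* = b^T y*. Confirmed.

16


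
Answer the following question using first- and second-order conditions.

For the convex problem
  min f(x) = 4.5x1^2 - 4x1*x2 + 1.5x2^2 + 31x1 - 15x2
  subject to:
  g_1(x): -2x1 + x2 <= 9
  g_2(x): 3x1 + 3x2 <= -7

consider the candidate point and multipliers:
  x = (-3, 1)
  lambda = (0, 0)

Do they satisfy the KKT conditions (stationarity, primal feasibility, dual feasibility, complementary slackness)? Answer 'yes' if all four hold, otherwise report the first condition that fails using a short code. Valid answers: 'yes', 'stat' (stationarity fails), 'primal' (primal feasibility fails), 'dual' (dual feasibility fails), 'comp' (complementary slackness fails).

Gradient of f: grad f(x) = Q x + c = (0, 0)
Constraint values g_i(x) = a_i^T x - b_i:
  g_1((-3, 1)) = -2
  g_2((-3, 1)) = 1
Stationarity residual: grad f(x) + sum_i lambda_i a_i = (0, 0)
  -> stationarity OK
Primal feasibility (all g_i <= 0): FAILS
Dual feasibility (all lambda_i >= 0): OK
Complementary slackness (lambda_i * g_i(x) = 0 for all i): OK

Verdict: the first failing condition is primal_feasibility -> primal.

primal


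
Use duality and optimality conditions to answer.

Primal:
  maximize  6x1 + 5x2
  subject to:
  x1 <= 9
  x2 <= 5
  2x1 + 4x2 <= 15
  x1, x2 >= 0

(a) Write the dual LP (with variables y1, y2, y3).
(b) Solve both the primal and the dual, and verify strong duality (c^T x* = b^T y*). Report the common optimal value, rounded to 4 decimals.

The standard primal-dual pair for 'max c^T x s.t. A x <= b, x >= 0' is:
  Dual:  min b^T y  s.t.  A^T y >= c,  y >= 0.

So the dual LP is:
  minimize  9y1 + 5y2 + 15y3
  subject to:
    y1 + 2y3 >= 6
    y2 + 4y3 >= 5
    y1, y2, y3 >= 0

Solving the primal: x* = (7.5, 0).
  primal value c^T x* = 45.
Solving the dual: y* = (0, 0, 3).
  dual value b^T y* = 45.
Strong duality: c^T x* = b^T y*. Confirmed.

45


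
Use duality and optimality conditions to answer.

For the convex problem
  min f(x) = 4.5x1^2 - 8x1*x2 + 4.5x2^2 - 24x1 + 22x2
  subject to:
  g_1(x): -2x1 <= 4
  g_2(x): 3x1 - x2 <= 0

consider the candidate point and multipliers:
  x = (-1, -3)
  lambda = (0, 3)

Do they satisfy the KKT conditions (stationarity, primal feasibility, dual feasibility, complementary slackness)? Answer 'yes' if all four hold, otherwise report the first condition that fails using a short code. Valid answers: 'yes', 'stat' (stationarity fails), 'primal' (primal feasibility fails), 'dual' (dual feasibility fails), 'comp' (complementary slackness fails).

Gradient of f: grad f(x) = Q x + c = (-9, 3)
Constraint values g_i(x) = a_i^T x - b_i:
  g_1((-1, -3)) = -2
  g_2((-1, -3)) = 0
Stationarity residual: grad f(x) + sum_i lambda_i a_i = (0, 0)
  -> stationarity OK
Primal feasibility (all g_i <= 0): OK
Dual feasibility (all lambda_i >= 0): OK
Complementary slackness (lambda_i * g_i(x) = 0 for all i): OK

Verdict: yes, KKT holds.

yes


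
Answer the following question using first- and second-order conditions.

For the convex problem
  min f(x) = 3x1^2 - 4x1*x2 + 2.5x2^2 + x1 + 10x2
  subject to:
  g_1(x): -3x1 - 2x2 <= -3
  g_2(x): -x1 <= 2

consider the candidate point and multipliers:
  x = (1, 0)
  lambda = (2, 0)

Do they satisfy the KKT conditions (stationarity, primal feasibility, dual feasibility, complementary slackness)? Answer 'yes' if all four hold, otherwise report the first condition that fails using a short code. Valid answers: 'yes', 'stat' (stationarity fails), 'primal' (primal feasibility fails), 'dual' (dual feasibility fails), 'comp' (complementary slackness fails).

Gradient of f: grad f(x) = Q x + c = (7, 6)
Constraint values g_i(x) = a_i^T x - b_i:
  g_1((1, 0)) = 0
  g_2((1, 0)) = -3
Stationarity residual: grad f(x) + sum_i lambda_i a_i = (1, 2)
  -> stationarity FAILS
Primal feasibility (all g_i <= 0): OK
Dual feasibility (all lambda_i >= 0): OK
Complementary slackness (lambda_i * g_i(x) = 0 for all i): OK

Verdict: the first failing condition is stationarity -> stat.

stat


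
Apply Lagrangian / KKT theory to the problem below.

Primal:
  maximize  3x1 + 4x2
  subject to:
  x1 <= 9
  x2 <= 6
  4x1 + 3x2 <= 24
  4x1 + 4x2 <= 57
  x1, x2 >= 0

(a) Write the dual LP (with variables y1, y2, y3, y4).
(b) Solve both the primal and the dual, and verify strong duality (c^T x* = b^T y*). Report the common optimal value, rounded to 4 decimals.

The standard primal-dual pair for 'max c^T x s.t. A x <= b, x >= 0' is:
  Dual:  min b^T y  s.t.  A^T y >= c,  y >= 0.

So the dual LP is:
  minimize  9y1 + 6y2 + 24y3 + 57y4
  subject to:
    y1 + 4y3 + 4y4 >= 3
    y2 + 3y3 + 4y4 >= 4
    y1, y2, y3, y4 >= 0

Solving the primal: x* = (1.5, 6).
  primal value c^T x* = 28.5.
Solving the dual: y* = (0, 1.75, 0.75, 0).
  dual value b^T y* = 28.5.
Strong duality: c^T x* = b^T y*. Confirmed.

28.5


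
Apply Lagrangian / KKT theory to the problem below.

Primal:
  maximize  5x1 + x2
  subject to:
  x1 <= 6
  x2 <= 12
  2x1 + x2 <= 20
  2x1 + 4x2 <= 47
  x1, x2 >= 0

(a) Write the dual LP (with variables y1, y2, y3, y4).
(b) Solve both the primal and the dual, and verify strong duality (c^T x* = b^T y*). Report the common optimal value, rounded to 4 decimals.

The standard primal-dual pair for 'max c^T x s.t. A x <= b, x >= 0' is:
  Dual:  min b^T y  s.t.  A^T y >= c,  y >= 0.

So the dual LP is:
  minimize  6y1 + 12y2 + 20y3 + 47y4
  subject to:
    y1 + 2y3 + 2y4 >= 5
    y2 + y3 + 4y4 >= 1
    y1, y2, y3, y4 >= 0

Solving the primal: x* = (6, 8).
  primal value c^T x* = 38.
Solving the dual: y* = (3, 0, 1, 0).
  dual value b^T y* = 38.
Strong duality: c^T x* = b^T y*. Confirmed.

38


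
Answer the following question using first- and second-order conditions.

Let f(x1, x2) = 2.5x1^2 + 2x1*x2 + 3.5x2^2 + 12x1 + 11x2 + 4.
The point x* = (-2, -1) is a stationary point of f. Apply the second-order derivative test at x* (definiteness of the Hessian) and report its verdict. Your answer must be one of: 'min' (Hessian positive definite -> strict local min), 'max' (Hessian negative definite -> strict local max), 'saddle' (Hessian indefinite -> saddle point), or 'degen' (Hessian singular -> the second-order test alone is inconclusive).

Compute the Hessian H = grad^2 f:
  H = [[5, 2], [2, 7]]
Verify stationarity: grad f(x*) = H x* + g = (0, 0).
Eigenvalues of H: 3.7639, 8.2361.
Both eigenvalues > 0, so H is positive definite -> x* is a strict local min.

min


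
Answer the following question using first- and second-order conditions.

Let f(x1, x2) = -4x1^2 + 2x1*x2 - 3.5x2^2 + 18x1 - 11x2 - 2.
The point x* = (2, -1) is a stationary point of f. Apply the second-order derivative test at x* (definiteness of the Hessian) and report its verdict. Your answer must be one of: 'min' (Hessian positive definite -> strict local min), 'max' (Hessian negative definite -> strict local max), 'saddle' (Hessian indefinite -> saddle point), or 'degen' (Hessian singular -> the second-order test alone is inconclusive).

Compute the Hessian H = grad^2 f:
  H = [[-8, 2], [2, -7]]
Verify stationarity: grad f(x*) = H x* + g = (0, 0).
Eigenvalues of H: -9.5616, -5.4384.
Both eigenvalues < 0, so H is negative definite -> x* is a strict local max.

max


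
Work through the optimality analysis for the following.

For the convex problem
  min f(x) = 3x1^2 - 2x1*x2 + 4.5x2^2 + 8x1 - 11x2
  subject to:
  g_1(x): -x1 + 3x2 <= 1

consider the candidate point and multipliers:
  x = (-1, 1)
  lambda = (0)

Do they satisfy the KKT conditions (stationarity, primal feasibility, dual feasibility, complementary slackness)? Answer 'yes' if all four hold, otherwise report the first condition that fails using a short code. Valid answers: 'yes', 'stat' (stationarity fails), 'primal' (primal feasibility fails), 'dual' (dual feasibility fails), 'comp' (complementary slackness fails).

Gradient of f: grad f(x) = Q x + c = (0, 0)
Constraint values g_i(x) = a_i^T x - b_i:
  g_1((-1, 1)) = 3
Stationarity residual: grad f(x) + sum_i lambda_i a_i = (0, 0)
  -> stationarity OK
Primal feasibility (all g_i <= 0): FAILS
Dual feasibility (all lambda_i >= 0): OK
Complementary slackness (lambda_i * g_i(x) = 0 for all i): OK

Verdict: the first failing condition is primal_feasibility -> primal.

primal


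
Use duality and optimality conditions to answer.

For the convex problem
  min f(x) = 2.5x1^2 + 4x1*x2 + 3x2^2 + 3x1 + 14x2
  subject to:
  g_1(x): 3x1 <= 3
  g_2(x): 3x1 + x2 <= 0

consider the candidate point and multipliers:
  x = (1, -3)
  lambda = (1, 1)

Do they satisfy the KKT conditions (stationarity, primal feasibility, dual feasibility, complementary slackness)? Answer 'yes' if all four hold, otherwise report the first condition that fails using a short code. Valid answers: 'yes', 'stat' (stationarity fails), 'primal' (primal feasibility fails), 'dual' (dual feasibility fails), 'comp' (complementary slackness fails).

Gradient of f: grad f(x) = Q x + c = (-4, 0)
Constraint values g_i(x) = a_i^T x - b_i:
  g_1((1, -3)) = 0
  g_2((1, -3)) = 0
Stationarity residual: grad f(x) + sum_i lambda_i a_i = (2, 1)
  -> stationarity FAILS
Primal feasibility (all g_i <= 0): OK
Dual feasibility (all lambda_i >= 0): OK
Complementary slackness (lambda_i * g_i(x) = 0 for all i): OK

Verdict: the first failing condition is stationarity -> stat.

stat


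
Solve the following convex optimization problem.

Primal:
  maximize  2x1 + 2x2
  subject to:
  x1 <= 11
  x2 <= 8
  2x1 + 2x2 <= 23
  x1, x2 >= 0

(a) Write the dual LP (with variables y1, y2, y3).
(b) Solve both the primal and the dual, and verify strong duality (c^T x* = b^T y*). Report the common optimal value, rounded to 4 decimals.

The standard primal-dual pair for 'max c^T x s.t. A x <= b, x >= 0' is:
  Dual:  min b^T y  s.t.  A^T y >= c,  y >= 0.

So the dual LP is:
  minimize  11y1 + 8y2 + 23y3
  subject to:
    y1 + 2y3 >= 2
    y2 + 2y3 >= 2
    y1, y2, y3 >= 0

Solving the primal: x* = (3.5, 8).
  primal value c^T x* = 23.
Solving the dual: y* = (0, 0, 1).
  dual value b^T y* = 23.
Strong duality: c^T x* = b^T y*. Confirmed.

23
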